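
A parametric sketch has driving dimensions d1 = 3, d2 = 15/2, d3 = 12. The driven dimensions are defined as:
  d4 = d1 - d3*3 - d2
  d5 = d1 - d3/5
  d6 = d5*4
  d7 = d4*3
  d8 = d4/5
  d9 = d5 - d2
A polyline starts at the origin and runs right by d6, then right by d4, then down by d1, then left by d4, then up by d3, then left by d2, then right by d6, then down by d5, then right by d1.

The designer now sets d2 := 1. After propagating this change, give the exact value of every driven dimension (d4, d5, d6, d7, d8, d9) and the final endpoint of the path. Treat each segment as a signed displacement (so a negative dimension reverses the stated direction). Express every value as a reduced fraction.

d4 = -34
d5 = 3/5
d6 = 12/5
d7 = -102
d8 = -34/5
d9 = -2/5
endpoint = (34/5, 42/5)

Apply edit: d2 := 1
  d4 = d1 - d3*3 - d2 = -34
  d5 = d1 - d3/5 = 3/5
  d6 = d5*4 = 12/5
  d7 = d4*3 = -102
  d8 = d4/5 = -34/5
  d9 = d5 - d2 = -2/5
Walk from origin (0, 0):
  seg 1: right by d6 = 12/5 → (12/5, 0)
  seg 2: right by d4 = -34 → (-158/5, 0)
  seg 3: down by d1 = 3 → (-158/5, -3)
  seg 4: left by d4 = -34 → (12/5, -3)
  seg 5: up by d3 = 12 → (12/5, 9)
  seg 6: left by d2 = 1 → (7/5, 9)
  seg 7: right by d6 = 12/5 → (19/5, 9)
  seg 8: down by d5 = 3/5 → (19/5, 42/5)
  seg 9: right by d1 = 3 → (34/5, 42/5)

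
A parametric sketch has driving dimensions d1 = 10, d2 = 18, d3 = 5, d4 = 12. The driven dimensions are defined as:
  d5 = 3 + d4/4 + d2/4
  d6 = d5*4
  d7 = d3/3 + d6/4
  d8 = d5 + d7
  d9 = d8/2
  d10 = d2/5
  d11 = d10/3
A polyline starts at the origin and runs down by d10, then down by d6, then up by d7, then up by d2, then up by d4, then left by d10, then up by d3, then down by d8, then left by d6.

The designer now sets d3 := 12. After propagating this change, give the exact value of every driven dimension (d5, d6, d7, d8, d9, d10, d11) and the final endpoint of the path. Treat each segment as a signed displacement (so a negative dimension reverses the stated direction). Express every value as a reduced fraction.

d5 = 21/2
d6 = 42
d7 = 29/2
d8 = 25
d9 = 25/2
d10 = 18/5
d11 = 6/5
endpoint = (-228/5, -141/10)

Apply edit: d3 := 12
  d5 = 3 + d4/4 + d2/4 = 21/2
  d6 = d5*4 = 42
  d7 = d3/3 + d6/4 = 29/2
  d8 = d5 + d7 = 25
  d9 = d8/2 = 25/2
  d10 = d2/5 = 18/5
  d11 = d10/3 = 6/5
Walk from origin (0, 0):
  seg 1: down by d10 = 18/5 → (0, -18/5)
  seg 2: down by d6 = 42 → (0, -228/5)
  seg 3: up by d7 = 29/2 → (0, -311/10)
  seg 4: up by d2 = 18 → (0, -131/10)
  seg 5: up by d4 = 12 → (0, -11/10)
  seg 6: left by d10 = 18/5 → (-18/5, -11/10)
  seg 7: up by d3 = 12 → (-18/5, 109/10)
  seg 8: down by d8 = 25 → (-18/5, -141/10)
  seg 9: left by d6 = 42 → (-228/5, -141/10)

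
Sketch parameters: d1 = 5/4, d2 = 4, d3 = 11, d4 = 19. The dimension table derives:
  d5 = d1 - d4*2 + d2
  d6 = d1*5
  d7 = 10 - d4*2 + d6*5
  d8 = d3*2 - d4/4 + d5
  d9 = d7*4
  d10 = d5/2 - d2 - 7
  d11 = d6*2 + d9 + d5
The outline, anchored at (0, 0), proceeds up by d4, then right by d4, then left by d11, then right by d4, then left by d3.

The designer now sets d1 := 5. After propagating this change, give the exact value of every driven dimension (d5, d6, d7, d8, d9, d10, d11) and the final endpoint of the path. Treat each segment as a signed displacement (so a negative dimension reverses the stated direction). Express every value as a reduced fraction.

Apply edit: d1 := 5
  d5 = d1 - d4*2 + d2 = -29
  d6 = d1*5 = 25
  d7 = 10 - d4*2 + d6*5 = 97
  d8 = d3*2 - d4/4 + d5 = -47/4
  d9 = d7*4 = 388
  d10 = d5/2 - d2 - 7 = -51/2
  d11 = d6*2 + d9 + d5 = 409
Walk from origin (0, 0):
  seg 1: up by d4 = 19 → (0, 19)
  seg 2: right by d4 = 19 → (19, 19)
  seg 3: left by d11 = 409 → (-390, 19)
  seg 4: right by d4 = 19 → (-371, 19)
  seg 5: left by d3 = 11 → (-382, 19)

d5 = -29
d6 = 25
d7 = 97
d8 = -47/4
d9 = 388
d10 = -51/2
d11 = 409
endpoint = (-382, 19)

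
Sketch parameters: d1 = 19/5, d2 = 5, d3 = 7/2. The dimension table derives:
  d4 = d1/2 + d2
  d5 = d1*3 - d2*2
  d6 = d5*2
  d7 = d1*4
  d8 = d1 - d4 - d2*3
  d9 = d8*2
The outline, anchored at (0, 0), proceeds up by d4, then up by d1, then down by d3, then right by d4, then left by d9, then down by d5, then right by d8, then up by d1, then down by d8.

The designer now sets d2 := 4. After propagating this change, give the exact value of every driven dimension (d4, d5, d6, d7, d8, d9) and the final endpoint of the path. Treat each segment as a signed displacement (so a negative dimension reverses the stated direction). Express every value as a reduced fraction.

d4 = 59/10
d5 = 17/5
d6 = 34/5
d7 = 76/5
d8 = -141/10
d9 = -141/5
endpoint = (20, 207/10)

Apply edit: d2 := 4
  d4 = d1/2 + d2 = 59/10
  d5 = d1*3 - d2*2 = 17/5
  d6 = d5*2 = 34/5
  d7 = d1*4 = 76/5
  d8 = d1 - d4 - d2*3 = -141/10
  d9 = d8*2 = -141/5
Walk from origin (0, 0):
  seg 1: up by d4 = 59/10 → (0, 59/10)
  seg 2: up by d1 = 19/5 → (0, 97/10)
  seg 3: down by d3 = 7/2 → (0, 31/5)
  seg 4: right by d4 = 59/10 → (59/10, 31/5)
  seg 5: left by d9 = -141/5 → (341/10, 31/5)
  seg 6: down by d5 = 17/5 → (341/10, 14/5)
  seg 7: right by d8 = -141/10 → (20, 14/5)
  seg 8: up by d1 = 19/5 → (20, 33/5)
  seg 9: down by d8 = -141/10 → (20, 207/10)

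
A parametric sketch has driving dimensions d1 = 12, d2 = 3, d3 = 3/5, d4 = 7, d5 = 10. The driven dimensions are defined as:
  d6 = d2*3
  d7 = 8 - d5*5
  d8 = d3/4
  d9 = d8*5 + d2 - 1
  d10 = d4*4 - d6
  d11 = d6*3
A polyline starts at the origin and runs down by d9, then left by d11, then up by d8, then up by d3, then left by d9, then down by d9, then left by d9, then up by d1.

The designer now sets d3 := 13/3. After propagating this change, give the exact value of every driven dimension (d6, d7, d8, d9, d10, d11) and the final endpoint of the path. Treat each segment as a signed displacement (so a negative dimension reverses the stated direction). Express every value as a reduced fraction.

Apply edit: d3 := 13/3
  d6 = d2*3 = 9
  d7 = 8 - d5*5 = -42
  d8 = d3/4 = 13/12
  d9 = d8*5 + d2 - 1 = 89/12
  d10 = d4*4 - d6 = 19
  d11 = d6*3 = 27
Walk from origin (0, 0):
  seg 1: down by d9 = 89/12 → (0, -89/12)
  seg 2: left by d11 = 27 → (-27, -89/12)
  seg 3: up by d8 = 13/12 → (-27, -19/3)
  seg 4: up by d3 = 13/3 → (-27, -2)
  seg 5: left by d9 = 89/12 → (-413/12, -2)
  seg 6: down by d9 = 89/12 → (-413/12, -113/12)
  seg 7: left by d9 = 89/12 → (-251/6, -113/12)
  seg 8: up by d1 = 12 → (-251/6, 31/12)

d6 = 9
d7 = -42
d8 = 13/12
d9 = 89/12
d10 = 19
d11 = 27
endpoint = (-251/6, 31/12)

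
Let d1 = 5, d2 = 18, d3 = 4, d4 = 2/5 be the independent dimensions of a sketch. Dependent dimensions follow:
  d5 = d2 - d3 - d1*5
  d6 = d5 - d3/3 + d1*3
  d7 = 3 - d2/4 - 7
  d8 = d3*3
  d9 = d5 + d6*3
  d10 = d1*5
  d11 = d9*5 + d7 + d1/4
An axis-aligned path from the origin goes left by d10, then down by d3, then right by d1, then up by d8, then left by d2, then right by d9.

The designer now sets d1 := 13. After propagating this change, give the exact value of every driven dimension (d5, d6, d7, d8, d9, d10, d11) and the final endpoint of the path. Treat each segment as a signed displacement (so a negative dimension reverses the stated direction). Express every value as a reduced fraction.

Apply edit: d1 := 13
  d5 = d2 - d3 - d1*5 = -51
  d6 = d5 - d3/3 + d1*3 = -40/3
  d7 = 3 - d2/4 - 7 = -17/2
  d8 = d3*3 = 12
  d9 = d5 + d6*3 = -91
  d10 = d1*5 = 65
  d11 = d9*5 + d7 + d1/4 = -1841/4
Walk from origin (0, 0):
  seg 1: left by d10 = 65 → (-65, 0)
  seg 2: down by d3 = 4 → (-65, -4)
  seg 3: right by d1 = 13 → (-52, -4)
  seg 4: up by d8 = 12 → (-52, 8)
  seg 5: left by d2 = 18 → (-70, 8)
  seg 6: right by d9 = -91 → (-161, 8)

d5 = -51
d6 = -40/3
d7 = -17/2
d8 = 12
d9 = -91
d10 = 65
d11 = -1841/4
endpoint = (-161, 8)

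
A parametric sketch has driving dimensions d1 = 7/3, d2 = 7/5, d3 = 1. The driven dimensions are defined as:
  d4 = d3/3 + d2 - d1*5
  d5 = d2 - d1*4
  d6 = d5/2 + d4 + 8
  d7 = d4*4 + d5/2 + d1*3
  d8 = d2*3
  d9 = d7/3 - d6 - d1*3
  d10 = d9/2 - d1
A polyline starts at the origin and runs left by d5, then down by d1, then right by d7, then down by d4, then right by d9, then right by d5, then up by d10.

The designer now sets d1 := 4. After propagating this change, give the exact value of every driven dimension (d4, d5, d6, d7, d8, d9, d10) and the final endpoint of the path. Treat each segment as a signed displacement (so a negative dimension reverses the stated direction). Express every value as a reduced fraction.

Apply edit: d1 := 4
  d4 = d3/3 + d2 - d1*5 = -274/15
  d5 = d2 - d1*4 = -73/5
  d6 = d5/2 + d4 + 8 = -527/30
  d7 = d4*4 + d5/2 + d1*3 = -2051/30
  d8 = d2*3 = 21/5
  d9 = d7/3 - d6 - d1*3 = -155/9
  d10 = d9/2 - d1 = -227/18
Walk from origin (0, 0):
  seg 1: left by d5 = -73/5 → (73/5, 0)
  seg 2: down by d1 = 4 → (73/5, -4)
  seg 3: right by d7 = -2051/30 → (-1613/30, -4)
  seg 4: down by d4 = -274/15 → (-1613/30, 214/15)
  seg 5: right by d9 = -155/9 → (-6389/90, 214/15)
  seg 6: right by d5 = -73/5 → (-7703/90, 214/15)
  seg 7: up by d10 = -227/18 → (-7703/90, 149/90)

d4 = -274/15
d5 = -73/5
d6 = -527/30
d7 = -2051/30
d8 = 21/5
d9 = -155/9
d10 = -227/18
endpoint = (-7703/90, 149/90)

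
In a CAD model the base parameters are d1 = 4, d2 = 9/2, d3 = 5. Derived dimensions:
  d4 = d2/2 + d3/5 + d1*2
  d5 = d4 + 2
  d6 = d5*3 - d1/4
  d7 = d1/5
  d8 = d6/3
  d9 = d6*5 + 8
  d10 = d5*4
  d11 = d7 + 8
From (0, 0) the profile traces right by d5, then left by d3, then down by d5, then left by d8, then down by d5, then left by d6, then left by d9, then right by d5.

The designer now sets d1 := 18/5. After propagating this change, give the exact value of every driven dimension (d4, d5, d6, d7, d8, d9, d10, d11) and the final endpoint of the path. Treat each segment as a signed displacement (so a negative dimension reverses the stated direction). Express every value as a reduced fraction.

Apply edit: d1 := 18/5
  d4 = d2/2 + d3/5 + d1*2 = 209/20
  d5 = d4 + 2 = 249/20
  d6 = d5*3 - d1/4 = 729/20
  d7 = d1/5 = 18/25
  d8 = d6/3 = 243/20
  d9 = d6*5 + 8 = 761/4
  d10 = d5*4 = 249/5
  d11 = d7 + 8 = 218/25
Walk from origin (0, 0):
  seg 1: right by d5 = 249/20 → (249/20, 0)
  seg 2: left by d3 = 5 → (149/20, 0)
  seg 3: down by d5 = 249/20 → (149/20, -249/20)
  seg 4: left by d8 = 243/20 → (-47/10, -249/20)
  seg 5: down by d5 = 249/20 → (-47/10, -249/10)
  seg 6: left by d6 = 729/20 → (-823/20, -249/10)
  seg 7: left by d9 = 761/4 → (-1157/5, -249/10)
  seg 8: right by d5 = 249/20 → (-4379/20, -249/10)

d4 = 209/20
d5 = 249/20
d6 = 729/20
d7 = 18/25
d8 = 243/20
d9 = 761/4
d10 = 249/5
d11 = 218/25
endpoint = (-4379/20, -249/10)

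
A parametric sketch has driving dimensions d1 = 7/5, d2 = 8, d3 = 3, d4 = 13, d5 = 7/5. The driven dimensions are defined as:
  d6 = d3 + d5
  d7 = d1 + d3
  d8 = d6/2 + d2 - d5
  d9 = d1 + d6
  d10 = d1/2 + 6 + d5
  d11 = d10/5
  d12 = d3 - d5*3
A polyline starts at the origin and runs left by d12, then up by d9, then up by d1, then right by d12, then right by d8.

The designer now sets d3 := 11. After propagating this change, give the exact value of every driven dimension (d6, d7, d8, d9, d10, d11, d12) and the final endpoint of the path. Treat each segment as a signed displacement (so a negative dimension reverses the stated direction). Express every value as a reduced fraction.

Apply edit: d3 := 11
  d6 = d3 + d5 = 62/5
  d7 = d1 + d3 = 62/5
  d8 = d6/2 + d2 - d5 = 64/5
  d9 = d1 + d6 = 69/5
  d10 = d1/2 + 6 + d5 = 81/10
  d11 = d10/5 = 81/50
  d12 = d3 - d5*3 = 34/5
Walk from origin (0, 0):
  seg 1: left by d12 = 34/5 → (-34/5, 0)
  seg 2: up by d9 = 69/5 → (-34/5, 69/5)
  seg 3: up by d1 = 7/5 → (-34/5, 76/5)
  seg 4: right by d12 = 34/5 → (0, 76/5)
  seg 5: right by d8 = 64/5 → (64/5, 76/5)

d6 = 62/5
d7 = 62/5
d8 = 64/5
d9 = 69/5
d10 = 81/10
d11 = 81/50
d12 = 34/5
endpoint = (64/5, 76/5)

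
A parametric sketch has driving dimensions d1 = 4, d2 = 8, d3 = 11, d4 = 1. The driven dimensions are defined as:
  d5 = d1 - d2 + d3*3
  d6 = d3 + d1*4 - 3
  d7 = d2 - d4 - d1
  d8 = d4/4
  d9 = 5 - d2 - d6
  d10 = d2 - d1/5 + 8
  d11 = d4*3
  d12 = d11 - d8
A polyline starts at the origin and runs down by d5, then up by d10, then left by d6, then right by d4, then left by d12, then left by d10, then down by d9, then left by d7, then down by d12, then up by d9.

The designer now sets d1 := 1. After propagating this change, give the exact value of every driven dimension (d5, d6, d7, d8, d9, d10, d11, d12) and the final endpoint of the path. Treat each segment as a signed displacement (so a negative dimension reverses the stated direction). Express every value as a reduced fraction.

d5 = 26
d6 = 12
d7 = 6
d8 = 1/4
d9 = -15
d10 = 79/5
d11 = 3
d12 = 11/4
endpoint = (-711/20, -259/20)

Apply edit: d1 := 1
  d5 = d1 - d2 + d3*3 = 26
  d6 = d3 + d1*4 - 3 = 12
  d7 = d2 - d4 - d1 = 6
  d8 = d4/4 = 1/4
  d9 = 5 - d2 - d6 = -15
  d10 = d2 - d1/5 + 8 = 79/5
  d11 = d4*3 = 3
  d12 = d11 - d8 = 11/4
Walk from origin (0, 0):
  seg 1: down by d5 = 26 → (0, -26)
  seg 2: up by d10 = 79/5 → (0, -51/5)
  seg 3: left by d6 = 12 → (-12, -51/5)
  seg 4: right by d4 = 1 → (-11, -51/5)
  seg 5: left by d12 = 11/4 → (-55/4, -51/5)
  seg 6: left by d10 = 79/5 → (-591/20, -51/5)
  seg 7: down by d9 = -15 → (-591/20, 24/5)
  seg 8: left by d7 = 6 → (-711/20, 24/5)
  seg 9: down by d12 = 11/4 → (-711/20, 41/20)
  seg 10: up by d9 = -15 → (-711/20, -259/20)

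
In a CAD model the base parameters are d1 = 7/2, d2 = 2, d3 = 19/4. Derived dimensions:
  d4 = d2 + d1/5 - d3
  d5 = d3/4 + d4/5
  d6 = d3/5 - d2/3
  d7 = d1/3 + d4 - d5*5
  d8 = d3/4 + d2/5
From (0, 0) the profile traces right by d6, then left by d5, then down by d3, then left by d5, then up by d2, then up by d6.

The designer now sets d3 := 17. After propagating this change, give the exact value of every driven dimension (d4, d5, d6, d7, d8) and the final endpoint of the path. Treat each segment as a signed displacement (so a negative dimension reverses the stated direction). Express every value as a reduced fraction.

Apply edit: d3 := 17
  d4 = d2 + d1/5 - d3 = -143/10
  d5 = d3/4 + d4/5 = 139/100
  d6 = d3/5 - d2/3 = 41/15
  d7 = d1/3 + d4 - d5*5 = -241/12
  d8 = d3/4 + d2/5 = 93/20
Walk from origin (0, 0):
  seg 1: right by d6 = 41/15 → (41/15, 0)
  seg 2: left by d5 = 139/100 → (403/300, 0)
  seg 3: down by d3 = 17 → (403/300, -17)
  seg 4: left by d5 = 139/100 → (-7/150, -17)
  seg 5: up by d2 = 2 → (-7/150, -15)
  seg 6: up by d6 = 41/15 → (-7/150, -184/15)

d4 = -143/10
d5 = 139/100
d6 = 41/15
d7 = -241/12
d8 = 93/20
endpoint = (-7/150, -184/15)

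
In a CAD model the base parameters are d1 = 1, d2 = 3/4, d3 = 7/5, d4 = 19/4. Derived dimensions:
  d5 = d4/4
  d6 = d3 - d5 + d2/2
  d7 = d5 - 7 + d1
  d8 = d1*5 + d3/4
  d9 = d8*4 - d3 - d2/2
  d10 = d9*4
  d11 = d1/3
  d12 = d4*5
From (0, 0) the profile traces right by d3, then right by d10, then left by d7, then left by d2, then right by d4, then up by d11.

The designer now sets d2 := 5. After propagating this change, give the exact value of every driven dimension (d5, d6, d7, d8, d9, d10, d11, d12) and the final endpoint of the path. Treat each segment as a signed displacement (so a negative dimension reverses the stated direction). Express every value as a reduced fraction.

Apply edit: d2 := 5
  d5 = d4/4 = 19/16
  d6 = d3 - d5 + d2/2 = 217/80
  d7 = d5 - 7 + d1 = -77/16
  d8 = d1*5 + d3/4 = 107/20
  d9 = d8*4 - d3 - d2/2 = 35/2
  d10 = d9*4 = 70
  d11 = d1/3 = 1/3
  d12 = d4*5 = 95/4
Walk from origin (0, 0):
  seg 1: right by d3 = 7/5 → (7/5, 0)
  seg 2: right by d10 = 70 → (357/5, 0)
  seg 3: left by d7 = -77/16 → (6097/80, 0)
  seg 4: left by d2 = 5 → (5697/80, 0)
  seg 5: right by d4 = 19/4 → (6077/80, 0)
  seg 6: up by d11 = 1/3 → (6077/80, 1/3)

d5 = 19/16
d6 = 217/80
d7 = -77/16
d8 = 107/20
d9 = 35/2
d10 = 70
d11 = 1/3
d12 = 95/4
endpoint = (6077/80, 1/3)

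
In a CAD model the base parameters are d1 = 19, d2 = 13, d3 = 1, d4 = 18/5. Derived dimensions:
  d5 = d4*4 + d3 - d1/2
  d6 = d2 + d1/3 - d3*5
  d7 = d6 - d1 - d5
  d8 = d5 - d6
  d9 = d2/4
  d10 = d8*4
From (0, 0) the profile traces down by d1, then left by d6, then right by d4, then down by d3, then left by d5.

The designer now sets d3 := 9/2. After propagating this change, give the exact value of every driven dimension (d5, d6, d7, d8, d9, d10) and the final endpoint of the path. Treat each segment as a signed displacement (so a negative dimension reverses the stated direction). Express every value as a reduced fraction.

Apply edit: d3 := 9/2
  d5 = d4*4 + d3 - d1/2 = 47/5
  d6 = d2 + d1/3 - d3*5 = -19/6
  d7 = d6 - d1 - d5 = -947/30
  d8 = d5 - d6 = 377/30
  d9 = d2/4 = 13/4
  d10 = d8*4 = 754/15
Walk from origin (0, 0):
  seg 1: down by d1 = 19 → (0, -19)
  seg 2: left by d6 = -19/6 → (19/6, -19)
  seg 3: right by d4 = 18/5 → (203/30, -19)
  seg 4: down by d3 = 9/2 → (203/30, -47/2)
  seg 5: left by d5 = 47/5 → (-79/30, -47/2)

d5 = 47/5
d6 = -19/6
d7 = -947/30
d8 = 377/30
d9 = 13/4
d10 = 754/15
endpoint = (-79/30, -47/2)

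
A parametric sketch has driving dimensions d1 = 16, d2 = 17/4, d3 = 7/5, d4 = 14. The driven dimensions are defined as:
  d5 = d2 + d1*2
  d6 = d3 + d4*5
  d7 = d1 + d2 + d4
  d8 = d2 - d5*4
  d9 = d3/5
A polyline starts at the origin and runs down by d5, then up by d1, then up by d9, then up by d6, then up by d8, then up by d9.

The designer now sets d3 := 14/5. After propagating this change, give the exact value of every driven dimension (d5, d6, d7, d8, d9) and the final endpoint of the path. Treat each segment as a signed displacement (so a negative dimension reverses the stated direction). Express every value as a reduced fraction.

Apply edit: d3 := 14/5
  d5 = d2 + d1*2 = 145/4
  d6 = d3 + d4*5 = 364/5
  d7 = d1 + d2 + d4 = 137/4
  d8 = d2 - d5*4 = -563/4
  d9 = d3/5 = 14/25
Walk from origin (0, 0):
  seg 1: down by d5 = 145/4 → (0, -145/4)
  seg 2: up by d1 = 16 → (0, -81/4)
  seg 3: up by d9 = 14/25 → (0, -1969/100)
  seg 4: up by d6 = 364/5 → (0, 5311/100)
  seg 5: up by d8 = -563/4 → (0, -2191/25)
  seg 6: up by d9 = 14/25 → (0, -2177/25)

d5 = 145/4
d6 = 364/5
d7 = 137/4
d8 = -563/4
d9 = 14/25
endpoint = (0, -2177/25)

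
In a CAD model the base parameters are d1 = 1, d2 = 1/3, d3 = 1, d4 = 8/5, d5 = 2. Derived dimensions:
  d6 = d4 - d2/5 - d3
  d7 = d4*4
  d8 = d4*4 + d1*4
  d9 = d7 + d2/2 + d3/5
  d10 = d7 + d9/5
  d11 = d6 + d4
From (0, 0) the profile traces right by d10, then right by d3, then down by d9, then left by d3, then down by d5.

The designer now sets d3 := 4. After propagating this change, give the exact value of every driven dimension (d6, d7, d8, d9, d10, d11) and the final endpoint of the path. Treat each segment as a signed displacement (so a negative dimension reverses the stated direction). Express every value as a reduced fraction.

d6 = -37/15
d7 = 32/5
d8 = 52/5
d9 = 221/30
d10 = 1181/150
d11 = -13/15
endpoint = (1181/150, -281/30)

Apply edit: d3 := 4
  d6 = d4 - d2/5 - d3 = -37/15
  d7 = d4*4 = 32/5
  d8 = d4*4 + d1*4 = 52/5
  d9 = d7 + d2/2 + d3/5 = 221/30
  d10 = d7 + d9/5 = 1181/150
  d11 = d6 + d4 = -13/15
Walk from origin (0, 0):
  seg 1: right by d10 = 1181/150 → (1181/150, 0)
  seg 2: right by d3 = 4 → (1781/150, 0)
  seg 3: down by d9 = 221/30 → (1781/150, -221/30)
  seg 4: left by d3 = 4 → (1181/150, -221/30)
  seg 5: down by d5 = 2 → (1181/150, -281/30)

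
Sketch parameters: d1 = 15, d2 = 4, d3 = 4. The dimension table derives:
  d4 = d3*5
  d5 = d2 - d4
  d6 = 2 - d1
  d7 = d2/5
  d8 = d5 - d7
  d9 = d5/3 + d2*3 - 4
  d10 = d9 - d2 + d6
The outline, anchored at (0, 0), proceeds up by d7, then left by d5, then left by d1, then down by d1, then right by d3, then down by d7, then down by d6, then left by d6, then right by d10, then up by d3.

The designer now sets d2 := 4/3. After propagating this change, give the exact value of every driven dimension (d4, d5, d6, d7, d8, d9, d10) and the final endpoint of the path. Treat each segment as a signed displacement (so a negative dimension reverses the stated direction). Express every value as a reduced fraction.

Apply edit: d2 := 4/3
  d4 = d3*5 = 20
  d5 = d2 - d4 = -56/3
  d6 = 2 - d1 = -13
  d7 = d2/5 = 4/15
  d8 = d5 - d7 = -284/15
  d9 = d5/3 + d2*3 - 4 = -56/9
  d10 = d9 - d2 + d6 = -185/9
Walk from origin (0, 0):
  seg 1: up by d7 = 4/15 → (0, 4/15)
  seg 2: left by d5 = -56/3 → (56/3, 4/15)
  seg 3: left by d1 = 15 → (11/3, 4/15)
  seg 4: down by d1 = 15 → (11/3, -221/15)
  seg 5: right by d3 = 4 → (23/3, -221/15)
  seg 6: down by d7 = 4/15 → (23/3, -15)
  seg 7: down by d6 = -13 → (23/3, -2)
  seg 8: left by d6 = -13 → (62/3, -2)
  seg 9: right by d10 = -185/9 → (1/9, -2)
  seg 10: up by d3 = 4 → (1/9, 2)

d4 = 20
d5 = -56/3
d6 = -13
d7 = 4/15
d8 = -284/15
d9 = -56/9
d10 = -185/9
endpoint = (1/9, 2)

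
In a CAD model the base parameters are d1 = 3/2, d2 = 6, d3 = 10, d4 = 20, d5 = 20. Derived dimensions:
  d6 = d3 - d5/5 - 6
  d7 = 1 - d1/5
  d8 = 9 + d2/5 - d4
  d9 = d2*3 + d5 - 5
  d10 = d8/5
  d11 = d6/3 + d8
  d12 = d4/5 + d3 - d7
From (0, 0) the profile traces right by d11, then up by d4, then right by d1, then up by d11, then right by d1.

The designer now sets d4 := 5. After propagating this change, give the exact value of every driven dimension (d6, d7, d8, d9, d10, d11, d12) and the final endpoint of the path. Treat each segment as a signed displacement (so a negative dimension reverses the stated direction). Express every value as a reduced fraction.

Apply edit: d4 := 5
  d6 = d3 - d5/5 - 6 = 0
  d7 = 1 - d1/5 = 7/10
  d8 = 9 + d2/5 - d4 = 26/5
  d9 = d2*3 + d5 - 5 = 33
  d10 = d8/5 = 26/25
  d11 = d6/3 + d8 = 26/5
  d12 = d4/5 + d3 - d7 = 103/10
Walk from origin (0, 0):
  seg 1: right by d11 = 26/5 → (26/5, 0)
  seg 2: up by d4 = 5 → (26/5, 5)
  seg 3: right by d1 = 3/2 → (67/10, 5)
  seg 4: up by d11 = 26/5 → (67/10, 51/5)
  seg 5: right by d1 = 3/2 → (41/5, 51/5)

d6 = 0
d7 = 7/10
d8 = 26/5
d9 = 33
d10 = 26/25
d11 = 26/5
d12 = 103/10
endpoint = (41/5, 51/5)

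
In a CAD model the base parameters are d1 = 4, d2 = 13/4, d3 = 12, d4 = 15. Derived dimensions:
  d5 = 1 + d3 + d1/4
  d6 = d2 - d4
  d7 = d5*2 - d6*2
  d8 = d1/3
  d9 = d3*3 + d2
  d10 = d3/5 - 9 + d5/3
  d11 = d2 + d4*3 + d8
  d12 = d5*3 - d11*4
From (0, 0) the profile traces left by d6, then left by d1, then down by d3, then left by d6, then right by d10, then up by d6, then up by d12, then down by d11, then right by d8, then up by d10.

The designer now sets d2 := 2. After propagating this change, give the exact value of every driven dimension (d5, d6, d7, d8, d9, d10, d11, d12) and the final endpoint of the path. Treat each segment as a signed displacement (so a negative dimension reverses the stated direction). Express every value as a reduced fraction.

d5 = 14
d6 = -13
d7 = 54
d8 = 4/3
d9 = 38
d10 = -29/15
d11 = 145/3
d12 = -454/3
endpoint = (107/5, -1133/5)

Apply edit: d2 := 2
  d5 = 1 + d3 + d1/4 = 14
  d6 = d2 - d4 = -13
  d7 = d5*2 - d6*2 = 54
  d8 = d1/3 = 4/3
  d9 = d3*3 + d2 = 38
  d10 = d3/5 - 9 + d5/3 = -29/15
  d11 = d2 + d4*3 + d8 = 145/3
  d12 = d5*3 - d11*4 = -454/3
Walk from origin (0, 0):
  seg 1: left by d6 = -13 → (13, 0)
  seg 2: left by d1 = 4 → (9, 0)
  seg 3: down by d3 = 12 → (9, -12)
  seg 4: left by d6 = -13 → (22, -12)
  seg 5: right by d10 = -29/15 → (301/15, -12)
  seg 6: up by d6 = -13 → (301/15, -25)
  seg 7: up by d12 = -454/3 → (301/15, -529/3)
  seg 8: down by d11 = 145/3 → (301/15, -674/3)
  seg 9: right by d8 = 4/3 → (107/5, -674/3)
  seg 10: up by d10 = -29/15 → (107/5, -1133/5)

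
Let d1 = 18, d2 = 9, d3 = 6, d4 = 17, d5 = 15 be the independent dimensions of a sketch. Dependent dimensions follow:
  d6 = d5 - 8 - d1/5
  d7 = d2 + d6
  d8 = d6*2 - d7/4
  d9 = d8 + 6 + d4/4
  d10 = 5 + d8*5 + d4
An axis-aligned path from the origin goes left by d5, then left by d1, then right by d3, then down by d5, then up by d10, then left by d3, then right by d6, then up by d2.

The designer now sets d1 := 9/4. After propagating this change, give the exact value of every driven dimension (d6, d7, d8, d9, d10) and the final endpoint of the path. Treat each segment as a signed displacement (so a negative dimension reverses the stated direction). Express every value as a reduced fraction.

Apply edit: d1 := 9/4
  d6 = d5 - 8 - d1/5 = 131/20
  d7 = d2 + d6 = 311/20
  d8 = d6*2 - d7/4 = 737/80
  d9 = d8 + 6 + d4/4 = 1557/80
  d10 = 5 + d8*5 + d4 = 1089/16
Walk from origin (0, 0):
  seg 1: left by d5 = 15 → (-15, 0)
  seg 2: left by d1 = 9/4 → (-69/4, 0)
  seg 3: right by d3 = 6 → (-45/4, 0)
  seg 4: down by d5 = 15 → (-45/4, -15)
  seg 5: up by d10 = 1089/16 → (-45/4, 849/16)
  seg 6: left by d3 = 6 → (-69/4, 849/16)
  seg 7: right by d6 = 131/20 → (-107/10, 849/16)
  seg 8: up by d2 = 9 → (-107/10, 993/16)

d6 = 131/20
d7 = 311/20
d8 = 737/80
d9 = 1557/80
d10 = 1089/16
endpoint = (-107/10, 993/16)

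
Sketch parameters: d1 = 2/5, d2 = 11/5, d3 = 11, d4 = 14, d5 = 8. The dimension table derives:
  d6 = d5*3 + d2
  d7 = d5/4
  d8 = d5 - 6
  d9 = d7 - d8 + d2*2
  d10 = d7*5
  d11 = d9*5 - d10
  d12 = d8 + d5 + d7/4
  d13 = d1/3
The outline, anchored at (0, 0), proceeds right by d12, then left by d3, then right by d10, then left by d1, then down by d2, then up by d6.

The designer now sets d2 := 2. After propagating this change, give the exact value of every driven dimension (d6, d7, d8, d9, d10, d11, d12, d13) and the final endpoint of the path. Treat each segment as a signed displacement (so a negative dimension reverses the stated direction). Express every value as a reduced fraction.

Apply edit: d2 := 2
  d6 = d5*3 + d2 = 26
  d7 = d5/4 = 2
  d8 = d5 - 6 = 2
  d9 = d7 - d8 + d2*2 = 4
  d10 = d7*5 = 10
  d11 = d9*5 - d10 = 10
  d12 = d8 + d5 + d7/4 = 21/2
  d13 = d1/3 = 2/15
Walk from origin (0, 0):
  seg 1: right by d12 = 21/2 → (21/2, 0)
  seg 2: left by d3 = 11 → (-1/2, 0)
  seg 3: right by d10 = 10 → (19/2, 0)
  seg 4: left by d1 = 2/5 → (91/10, 0)
  seg 5: down by d2 = 2 → (91/10, -2)
  seg 6: up by d6 = 26 → (91/10, 24)

d6 = 26
d7 = 2
d8 = 2
d9 = 4
d10 = 10
d11 = 10
d12 = 21/2
d13 = 2/15
endpoint = (91/10, 24)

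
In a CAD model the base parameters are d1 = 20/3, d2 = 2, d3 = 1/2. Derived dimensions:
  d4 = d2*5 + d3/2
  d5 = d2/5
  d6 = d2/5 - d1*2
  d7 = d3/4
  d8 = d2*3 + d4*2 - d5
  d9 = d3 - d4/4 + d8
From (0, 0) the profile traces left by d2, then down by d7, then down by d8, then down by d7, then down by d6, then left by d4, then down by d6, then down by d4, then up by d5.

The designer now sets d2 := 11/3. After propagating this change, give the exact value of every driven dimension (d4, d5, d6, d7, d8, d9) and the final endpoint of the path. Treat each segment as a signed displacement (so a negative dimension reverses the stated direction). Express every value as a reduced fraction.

d4 = 223/12
d5 = 11/15
d6 = -63/5
d7 = 1/8
d8 = 1423/30
d9 = 3463/80
endpoint = (-89/4, -121/3)

Apply edit: d2 := 11/3
  d4 = d2*5 + d3/2 = 223/12
  d5 = d2/5 = 11/15
  d6 = d2/5 - d1*2 = -63/5
  d7 = d3/4 = 1/8
  d8 = d2*3 + d4*2 - d5 = 1423/30
  d9 = d3 - d4/4 + d8 = 3463/80
Walk from origin (0, 0):
  seg 1: left by d2 = 11/3 → (-11/3, 0)
  seg 2: down by d7 = 1/8 → (-11/3, -1/8)
  seg 3: down by d8 = 1423/30 → (-11/3, -5707/120)
  seg 4: down by d7 = 1/8 → (-11/3, -2861/60)
  seg 5: down by d6 = -63/5 → (-11/3, -421/12)
  seg 6: left by d4 = 223/12 → (-89/4, -421/12)
  seg 7: down by d6 = -63/5 → (-89/4, -1349/60)
  seg 8: down by d4 = 223/12 → (-89/4, -616/15)
  seg 9: up by d5 = 11/15 → (-89/4, -121/3)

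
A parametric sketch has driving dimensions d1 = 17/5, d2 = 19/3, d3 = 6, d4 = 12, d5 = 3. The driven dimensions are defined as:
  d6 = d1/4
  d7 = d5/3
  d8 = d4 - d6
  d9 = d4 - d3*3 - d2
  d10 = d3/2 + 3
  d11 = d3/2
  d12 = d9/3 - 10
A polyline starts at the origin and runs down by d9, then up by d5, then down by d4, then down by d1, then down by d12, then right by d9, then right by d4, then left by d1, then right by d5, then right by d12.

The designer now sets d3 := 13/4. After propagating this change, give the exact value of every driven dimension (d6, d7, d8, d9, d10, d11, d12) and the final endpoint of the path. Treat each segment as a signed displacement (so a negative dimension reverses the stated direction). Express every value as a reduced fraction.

d6 = 17/20
d7 = 1
d8 = 223/20
d9 = -49/12
d10 = 37/8
d11 = 13/8
d12 = -409/36
endpoint = (-173/45, 137/45)

Apply edit: d3 := 13/4
  d6 = d1/4 = 17/20
  d7 = d5/3 = 1
  d8 = d4 - d6 = 223/20
  d9 = d4 - d3*3 - d2 = -49/12
  d10 = d3/2 + 3 = 37/8
  d11 = d3/2 = 13/8
  d12 = d9/3 - 10 = -409/36
Walk from origin (0, 0):
  seg 1: down by d9 = -49/12 → (0, 49/12)
  seg 2: up by d5 = 3 → (0, 85/12)
  seg 3: down by d4 = 12 → (0, -59/12)
  seg 4: down by d1 = 17/5 → (0, -499/60)
  seg 5: down by d12 = -409/36 → (0, 137/45)
  seg 6: right by d9 = -49/12 → (-49/12, 137/45)
  seg 7: right by d4 = 12 → (95/12, 137/45)
  seg 8: left by d1 = 17/5 → (271/60, 137/45)
  seg 9: right by d5 = 3 → (451/60, 137/45)
  seg 10: right by d12 = -409/36 → (-173/45, 137/45)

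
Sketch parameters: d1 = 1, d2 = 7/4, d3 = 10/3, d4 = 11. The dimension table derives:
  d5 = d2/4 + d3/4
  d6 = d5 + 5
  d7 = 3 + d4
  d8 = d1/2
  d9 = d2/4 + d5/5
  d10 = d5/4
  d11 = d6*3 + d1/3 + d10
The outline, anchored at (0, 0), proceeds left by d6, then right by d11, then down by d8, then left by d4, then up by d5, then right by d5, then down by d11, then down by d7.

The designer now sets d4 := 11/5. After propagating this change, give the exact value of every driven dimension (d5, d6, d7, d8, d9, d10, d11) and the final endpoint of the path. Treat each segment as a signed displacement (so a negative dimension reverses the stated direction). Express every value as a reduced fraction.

Apply edit: d4 := 11/5
  d5 = d2/4 + d3/4 = 61/48
  d6 = d5 + 5 = 301/48
  d7 = 3 + d4 = 26/5
  d8 = d1/2 = 1/2
  d9 = d2/4 + d5/5 = 83/120
  d10 = d5/4 = 61/192
  d11 = d6*3 + d1/3 + d10 = 3737/192
Walk from origin (0, 0):
  seg 1: left by d6 = 301/48 → (-301/48, 0)
  seg 2: right by d11 = 3737/192 → (2533/192, 0)
  seg 3: down by d8 = 1/2 → (2533/192, -1/2)
  seg 4: left by d4 = 11/5 → (10553/960, -1/2)
  seg 5: up by d5 = 61/48 → (10553/960, 37/48)
  seg 6: right by d5 = 61/48 → (11773/960, 37/48)
  seg 7: down by d11 = 3737/192 → (11773/960, -3589/192)
  seg 8: down by d7 = 26/5 → (11773/960, -22937/960)

d5 = 61/48
d6 = 301/48
d7 = 26/5
d8 = 1/2
d9 = 83/120
d10 = 61/192
d11 = 3737/192
endpoint = (11773/960, -22937/960)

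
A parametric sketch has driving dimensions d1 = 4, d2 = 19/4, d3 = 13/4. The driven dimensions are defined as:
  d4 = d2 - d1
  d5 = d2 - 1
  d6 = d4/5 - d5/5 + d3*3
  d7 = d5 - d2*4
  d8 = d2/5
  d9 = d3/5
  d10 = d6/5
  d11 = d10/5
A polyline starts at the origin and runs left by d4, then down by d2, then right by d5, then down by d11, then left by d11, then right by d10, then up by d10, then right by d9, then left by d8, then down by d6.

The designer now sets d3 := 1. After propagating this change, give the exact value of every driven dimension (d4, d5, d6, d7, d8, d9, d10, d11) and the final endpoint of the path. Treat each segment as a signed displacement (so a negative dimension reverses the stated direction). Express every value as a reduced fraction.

d4 = 3/4
d5 = 15/4
d6 = 12/5
d7 = -61/4
d8 = 19/20
d9 = 1/5
d10 = 12/25
d11 = 12/125
endpoint = (1317/500, -3383/500)

Apply edit: d3 := 1
  d4 = d2 - d1 = 3/4
  d5 = d2 - 1 = 15/4
  d6 = d4/5 - d5/5 + d3*3 = 12/5
  d7 = d5 - d2*4 = -61/4
  d8 = d2/5 = 19/20
  d9 = d3/5 = 1/5
  d10 = d6/5 = 12/25
  d11 = d10/5 = 12/125
Walk from origin (0, 0):
  seg 1: left by d4 = 3/4 → (-3/4, 0)
  seg 2: down by d2 = 19/4 → (-3/4, -19/4)
  seg 3: right by d5 = 15/4 → (3, -19/4)
  seg 4: down by d11 = 12/125 → (3, -2423/500)
  seg 5: left by d11 = 12/125 → (363/125, -2423/500)
  seg 6: right by d10 = 12/25 → (423/125, -2423/500)
  seg 7: up by d10 = 12/25 → (423/125, -2183/500)
  seg 8: right by d9 = 1/5 → (448/125, -2183/500)
  seg 9: left by d8 = 19/20 → (1317/500, -2183/500)
  seg 10: down by d6 = 12/5 → (1317/500, -3383/500)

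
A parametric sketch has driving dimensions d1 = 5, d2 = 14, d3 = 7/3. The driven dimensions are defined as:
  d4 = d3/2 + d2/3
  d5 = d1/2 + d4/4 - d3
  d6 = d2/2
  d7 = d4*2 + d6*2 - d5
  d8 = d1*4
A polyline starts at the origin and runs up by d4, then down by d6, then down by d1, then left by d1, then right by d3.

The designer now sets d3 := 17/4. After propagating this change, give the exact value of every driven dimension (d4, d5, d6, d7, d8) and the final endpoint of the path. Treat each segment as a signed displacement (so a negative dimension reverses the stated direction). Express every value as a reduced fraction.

d4 = 163/24
d5 = -5/96
d6 = 7
d7 = 2653/96
d8 = 20
endpoint = (-3/4, -125/24)

Apply edit: d3 := 17/4
  d4 = d3/2 + d2/3 = 163/24
  d5 = d1/2 + d4/4 - d3 = -5/96
  d6 = d2/2 = 7
  d7 = d4*2 + d6*2 - d5 = 2653/96
  d8 = d1*4 = 20
Walk from origin (0, 0):
  seg 1: up by d4 = 163/24 → (0, 163/24)
  seg 2: down by d6 = 7 → (0, -5/24)
  seg 3: down by d1 = 5 → (0, -125/24)
  seg 4: left by d1 = 5 → (-5, -125/24)
  seg 5: right by d3 = 17/4 → (-3/4, -125/24)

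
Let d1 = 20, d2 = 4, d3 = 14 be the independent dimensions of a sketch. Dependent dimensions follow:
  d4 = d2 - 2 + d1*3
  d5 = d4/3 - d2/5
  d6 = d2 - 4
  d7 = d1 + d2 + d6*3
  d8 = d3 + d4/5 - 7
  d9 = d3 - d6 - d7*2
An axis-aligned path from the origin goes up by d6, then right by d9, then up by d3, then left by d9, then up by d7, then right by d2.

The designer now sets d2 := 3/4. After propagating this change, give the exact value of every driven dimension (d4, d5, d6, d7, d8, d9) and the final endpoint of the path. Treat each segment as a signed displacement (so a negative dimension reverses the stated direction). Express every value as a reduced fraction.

Apply edit: d2 := 3/4
  d4 = d2 - 2 + d1*3 = 235/4
  d5 = d4/3 - d2/5 = 583/30
  d6 = d2 - 4 = -13/4
  d7 = d1 + d2 + d6*3 = 11
  d8 = d3 + d4/5 - 7 = 75/4
  d9 = d3 - d6 - d7*2 = -19/4
Walk from origin (0, 0):
  seg 1: up by d6 = -13/4 → (0, -13/4)
  seg 2: right by d9 = -19/4 → (-19/4, -13/4)
  seg 3: up by d3 = 14 → (-19/4, 43/4)
  seg 4: left by d9 = -19/4 → (0, 43/4)
  seg 5: up by d7 = 11 → (0, 87/4)
  seg 6: right by d2 = 3/4 → (3/4, 87/4)

d4 = 235/4
d5 = 583/30
d6 = -13/4
d7 = 11
d8 = 75/4
d9 = -19/4
endpoint = (3/4, 87/4)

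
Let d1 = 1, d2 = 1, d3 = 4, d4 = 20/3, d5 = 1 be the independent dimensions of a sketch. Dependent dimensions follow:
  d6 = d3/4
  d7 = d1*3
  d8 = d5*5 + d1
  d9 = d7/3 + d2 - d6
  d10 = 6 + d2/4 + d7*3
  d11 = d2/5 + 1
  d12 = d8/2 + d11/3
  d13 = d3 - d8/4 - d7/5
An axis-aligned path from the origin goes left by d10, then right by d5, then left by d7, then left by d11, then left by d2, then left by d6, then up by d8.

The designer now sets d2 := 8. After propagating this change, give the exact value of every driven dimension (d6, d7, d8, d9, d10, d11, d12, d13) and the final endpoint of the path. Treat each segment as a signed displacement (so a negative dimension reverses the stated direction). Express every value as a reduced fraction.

d6 = 1
d7 = 3
d8 = 6
d9 = 8
d10 = 17
d11 = 13/5
d12 = 58/15
d13 = 19/10
endpoint = (-153/5, 6)

Apply edit: d2 := 8
  d6 = d3/4 = 1
  d7 = d1*3 = 3
  d8 = d5*5 + d1 = 6
  d9 = d7/3 + d2 - d6 = 8
  d10 = 6 + d2/4 + d7*3 = 17
  d11 = d2/5 + 1 = 13/5
  d12 = d8/2 + d11/3 = 58/15
  d13 = d3 - d8/4 - d7/5 = 19/10
Walk from origin (0, 0):
  seg 1: left by d10 = 17 → (-17, 0)
  seg 2: right by d5 = 1 → (-16, 0)
  seg 3: left by d7 = 3 → (-19, 0)
  seg 4: left by d11 = 13/5 → (-108/5, 0)
  seg 5: left by d2 = 8 → (-148/5, 0)
  seg 6: left by d6 = 1 → (-153/5, 0)
  seg 7: up by d8 = 6 → (-153/5, 6)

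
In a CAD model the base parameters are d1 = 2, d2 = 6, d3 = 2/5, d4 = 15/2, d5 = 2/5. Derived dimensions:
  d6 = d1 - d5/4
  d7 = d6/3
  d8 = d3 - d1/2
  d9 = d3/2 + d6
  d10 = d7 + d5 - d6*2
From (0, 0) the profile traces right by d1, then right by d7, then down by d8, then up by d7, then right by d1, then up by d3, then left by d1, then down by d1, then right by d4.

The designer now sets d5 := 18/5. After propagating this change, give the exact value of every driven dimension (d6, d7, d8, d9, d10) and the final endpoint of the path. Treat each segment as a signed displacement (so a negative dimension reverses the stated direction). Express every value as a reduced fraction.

d6 = 11/10
d7 = 11/30
d8 = -3/5
d9 = 13/10
d10 = 53/30
endpoint = (148/15, -19/30)

Apply edit: d5 := 18/5
  d6 = d1 - d5/4 = 11/10
  d7 = d6/3 = 11/30
  d8 = d3 - d1/2 = -3/5
  d9 = d3/2 + d6 = 13/10
  d10 = d7 + d5 - d6*2 = 53/30
Walk from origin (0, 0):
  seg 1: right by d1 = 2 → (2, 0)
  seg 2: right by d7 = 11/30 → (71/30, 0)
  seg 3: down by d8 = -3/5 → (71/30, 3/5)
  seg 4: up by d7 = 11/30 → (71/30, 29/30)
  seg 5: right by d1 = 2 → (131/30, 29/30)
  seg 6: up by d3 = 2/5 → (131/30, 41/30)
  seg 7: left by d1 = 2 → (71/30, 41/30)
  seg 8: down by d1 = 2 → (71/30, -19/30)
  seg 9: right by d4 = 15/2 → (148/15, -19/30)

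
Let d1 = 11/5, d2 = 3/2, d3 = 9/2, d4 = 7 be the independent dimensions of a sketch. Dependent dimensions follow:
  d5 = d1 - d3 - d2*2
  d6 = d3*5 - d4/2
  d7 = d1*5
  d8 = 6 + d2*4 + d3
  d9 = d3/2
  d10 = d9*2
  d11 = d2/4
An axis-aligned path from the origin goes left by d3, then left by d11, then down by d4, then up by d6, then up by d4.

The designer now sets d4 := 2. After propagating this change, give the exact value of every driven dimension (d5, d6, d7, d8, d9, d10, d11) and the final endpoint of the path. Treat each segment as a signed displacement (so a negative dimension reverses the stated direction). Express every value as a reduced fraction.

d5 = -53/10
d6 = 43/2
d7 = 11
d8 = 33/2
d9 = 9/4
d10 = 9/2
d11 = 3/8
endpoint = (-39/8, 43/2)

Apply edit: d4 := 2
  d5 = d1 - d3 - d2*2 = -53/10
  d6 = d3*5 - d4/2 = 43/2
  d7 = d1*5 = 11
  d8 = 6 + d2*4 + d3 = 33/2
  d9 = d3/2 = 9/4
  d10 = d9*2 = 9/2
  d11 = d2/4 = 3/8
Walk from origin (0, 0):
  seg 1: left by d3 = 9/2 → (-9/2, 0)
  seg 2: left by d11 = 3/8 → (-39/8, 0)
  seg 3: down by d4 = 2 → (-39/8, -2)
  seg 4: up by d6 = 43/2 → (-39/8, 39/2)
  seg 5: up by d4 = 2 → (-39/8, 43/2)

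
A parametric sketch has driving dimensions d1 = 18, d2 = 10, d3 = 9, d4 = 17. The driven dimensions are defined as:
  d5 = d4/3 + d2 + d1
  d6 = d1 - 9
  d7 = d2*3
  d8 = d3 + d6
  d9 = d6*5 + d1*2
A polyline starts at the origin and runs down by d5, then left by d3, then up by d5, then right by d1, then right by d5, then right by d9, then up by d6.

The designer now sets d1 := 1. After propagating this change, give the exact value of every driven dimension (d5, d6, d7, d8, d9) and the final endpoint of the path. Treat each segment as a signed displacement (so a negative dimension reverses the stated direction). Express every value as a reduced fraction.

Apply edit: d1 := 1
  d5 = d4/3 + d2 + d1 = 50/3
  d6 = d1 - 9 = -8
  d7 = d2*3 = 30
  d8 = d3 + d6 = 1
  d9 = d6*5 + d1*2 = -38
Walk from origin (0, 0):
  seg 1: down by d5 = 50/3 → (0, -50/3)
  seg 2: left by d3 = 9 → (-9, -50/3)
  seg 3: up by d5 = 50/3 → (-9, 0)
  seg 4: right by d1 = 1 → (-8, 0)
  seg 5: right by d5 = 50/3 → (26/3, 0)
  seg 6: right by d9 = -38 → (-88/3, 0)
  seg 7: up by d6 = -8 → (-88/3, -8)

d5 = 50/3
d6 = -8
d7 = 30
d8 = 1
d9 = -38
endpoint = (-88/3, -8)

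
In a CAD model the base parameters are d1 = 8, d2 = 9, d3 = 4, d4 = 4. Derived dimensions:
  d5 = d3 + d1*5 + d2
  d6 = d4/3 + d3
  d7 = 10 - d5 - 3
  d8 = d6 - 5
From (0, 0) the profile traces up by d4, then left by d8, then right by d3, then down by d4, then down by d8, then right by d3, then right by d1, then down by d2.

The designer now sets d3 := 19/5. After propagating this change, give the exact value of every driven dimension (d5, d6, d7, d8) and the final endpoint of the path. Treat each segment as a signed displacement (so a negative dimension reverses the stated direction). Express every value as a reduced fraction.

Apply edit: d3 := 19/5
  d5 = d3 + d1*5 + d2 = 264/5
  d6 = d4/3 + d3 = 77/15
  d7 = 10 - d5 - 3 = -229/5
  d8 = d6 - 5 = 2/15
Walk from origin (0, 0):
  seg 1: up by d4 = 4 → (0, 4)
  seg 2: left by d8 = 2/15 → (-2/15, 4)
  seg 3: right by d3 = 19/5 → (11/3, 4)
  seg 4: down by d4 = 4 → (11/3, 0)
  seg 5: down by d8 = 2/15 → (11/3, -2/15)
  seg 6: right by d3 = 19/5 → (112/15, -2/15)
  seg 7: right by d1 = 8 → (232/15, -2/15)
  seg 8: down by d2 = 9 → (232/15, -137/15)

d5 = 264/5
d6 = 77/15
d7 = -229/5
d8 = 2/15
endpoint = (232/15, -137/15)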